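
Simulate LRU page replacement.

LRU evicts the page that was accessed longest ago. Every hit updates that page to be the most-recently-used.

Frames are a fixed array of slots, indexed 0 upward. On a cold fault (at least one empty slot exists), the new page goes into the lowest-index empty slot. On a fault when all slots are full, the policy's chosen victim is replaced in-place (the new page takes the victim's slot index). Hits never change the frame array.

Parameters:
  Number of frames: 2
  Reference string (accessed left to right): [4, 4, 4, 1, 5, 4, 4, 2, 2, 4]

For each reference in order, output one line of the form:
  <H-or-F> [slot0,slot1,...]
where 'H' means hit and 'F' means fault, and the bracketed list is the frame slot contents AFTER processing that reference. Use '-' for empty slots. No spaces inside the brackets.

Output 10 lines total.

F [4,-]
H [4,-]
H [4,-]
F [4,1]
F [5,1]
F [5,4]
H [5,4]
F [2,4]
H [2,4]
H [2,4]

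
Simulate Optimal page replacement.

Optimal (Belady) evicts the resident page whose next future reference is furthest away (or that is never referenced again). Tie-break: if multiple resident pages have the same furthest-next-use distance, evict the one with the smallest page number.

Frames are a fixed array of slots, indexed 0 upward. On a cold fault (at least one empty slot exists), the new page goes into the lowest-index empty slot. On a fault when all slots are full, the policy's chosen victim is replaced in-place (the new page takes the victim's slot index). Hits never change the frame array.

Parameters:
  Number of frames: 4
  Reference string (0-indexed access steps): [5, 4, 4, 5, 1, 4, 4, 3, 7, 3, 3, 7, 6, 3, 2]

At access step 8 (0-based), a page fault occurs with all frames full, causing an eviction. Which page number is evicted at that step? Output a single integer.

Answer: 1

Derivation:
Step 0: ref 5 -> FAULT, frames=[5,-,-,-]
Step 1: ref 4 -> FAULT, frames=[5,4,-,-]
Step 2: ref 4 -> HIT, frames=[5,4,-,-]
Step 3: ref 5 -> HIT, frames=[5,4,-,-]
Step 4: ref 1 -> FAULT, frames=[5,4,1,-]
Step 5: ref 4 -> HIT, frames=[5,4,1,-]
Step 6: ref 4 -> HIT, frames=[5,4,1,-]
Step 7: ref 3 -> FAULT, frames=[5,4,1,3]
Step 8: ref 7 -> FAULT, evict 1, frames=[5,4,7,3]
At step 8: evicted page 1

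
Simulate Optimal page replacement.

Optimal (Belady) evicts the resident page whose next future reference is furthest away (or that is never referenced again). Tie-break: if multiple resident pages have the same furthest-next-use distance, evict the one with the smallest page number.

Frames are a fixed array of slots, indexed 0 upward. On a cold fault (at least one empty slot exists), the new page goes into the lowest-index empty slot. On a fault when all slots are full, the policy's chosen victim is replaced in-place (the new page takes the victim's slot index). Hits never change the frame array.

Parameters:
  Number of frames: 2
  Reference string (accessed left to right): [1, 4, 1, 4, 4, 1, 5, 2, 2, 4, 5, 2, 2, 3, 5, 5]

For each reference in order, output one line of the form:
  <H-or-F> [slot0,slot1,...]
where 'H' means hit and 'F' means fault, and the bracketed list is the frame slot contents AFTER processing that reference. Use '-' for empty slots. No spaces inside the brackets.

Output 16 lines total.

F [1,-]
F [1,4]
H [1,4]
H [1,4]
H [1,4]
H [1,4]
F [5,4]
F [2,4]
H [2,4]
H [2,4]
F [2,5]
H [2,5]
H [2,5]
F [3,5]
H [3,5]
H [3,5]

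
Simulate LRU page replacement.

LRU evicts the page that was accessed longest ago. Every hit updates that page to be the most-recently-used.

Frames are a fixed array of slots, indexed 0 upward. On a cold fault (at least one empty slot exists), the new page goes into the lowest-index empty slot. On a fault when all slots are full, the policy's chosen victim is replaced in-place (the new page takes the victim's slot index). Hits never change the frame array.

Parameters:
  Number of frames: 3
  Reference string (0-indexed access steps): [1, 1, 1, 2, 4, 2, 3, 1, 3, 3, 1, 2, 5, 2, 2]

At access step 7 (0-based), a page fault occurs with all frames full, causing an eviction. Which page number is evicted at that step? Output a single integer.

Step 0: ref 1 -> FAULT, frames=[1,-,-]
Step 1: ref 1 -> HIT, frames=[1,-,-]
Step 2: ref 1 -> HIT, frames=[1,-,-]
Step 3: ref 2 -> FAULT, frames=[1,2,-]
Step 4: ref 4 -> FAULT, frames=[1,2,4]
Step 5: ref 2 -> HIT, frames=[1,2,4]
Step 6: ref 3 -> FAULT, evict 1, frames=[3,2,4]
Step 7: ref 1 -> FAULT, evict 4, frames=[3,2,1]
At step 7: evicted page 4

Answer: 4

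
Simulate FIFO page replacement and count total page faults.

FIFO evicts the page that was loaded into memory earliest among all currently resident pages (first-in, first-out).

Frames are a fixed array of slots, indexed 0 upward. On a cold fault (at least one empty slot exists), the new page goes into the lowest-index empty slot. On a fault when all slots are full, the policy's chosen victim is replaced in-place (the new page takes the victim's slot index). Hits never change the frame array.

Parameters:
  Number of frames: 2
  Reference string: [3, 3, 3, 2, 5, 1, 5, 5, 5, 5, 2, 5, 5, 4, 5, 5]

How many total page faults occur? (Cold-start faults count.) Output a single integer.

Answer: 7

Derivation:
Step 0: ref 3 → FAULT, frames=[3,-]
Step 1: ref 3 → HIT, frames=[3,-]
Step 2: ref 3 → HIT, frames=[3,-]
Step 3: ref 2 → FAULT, frames=[3,2]
Step 4: ref 5 → FAULT (evict 3), frames=[5,2]
Step 5: ref 1 → FAULT (evict 2), frames=[5,1]
Step 6: ref 5 → HIT, frames=[5,1]
Step 7: ref 5 → HIT, frames=[5,1]
Step 8: ref 5 → HIT, frames=[5,1]
Step 9: ref 5 → HIT, frames=[5,1]
Step 10: ref 2 → FAULT (evict 5), frames=[2,1]
Step 11: ref 5 → FAULT (evict 1), frames=[2,5]
Step 12: ref 5 → HIT, frames=[2,5]
Step 13: ref 4 → FAULT (evict 2), frames=[4,5]
Step 14: ref 5 → HIT, frames=[4,5]
Step 15: ref 5 → HIT, frames=[4,5]
Total faults: 7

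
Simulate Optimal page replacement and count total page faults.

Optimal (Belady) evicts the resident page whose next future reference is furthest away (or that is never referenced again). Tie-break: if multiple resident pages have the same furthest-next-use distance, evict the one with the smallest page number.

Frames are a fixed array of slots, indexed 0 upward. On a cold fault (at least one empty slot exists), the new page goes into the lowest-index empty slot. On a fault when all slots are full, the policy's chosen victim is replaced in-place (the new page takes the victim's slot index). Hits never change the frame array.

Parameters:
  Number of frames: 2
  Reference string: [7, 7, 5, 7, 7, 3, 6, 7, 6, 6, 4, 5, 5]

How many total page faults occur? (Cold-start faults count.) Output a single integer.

Answer: 6

Derivation:
Step 0: ref 7 → FAULT, frames=[7,-]
Step 1: ref 7 → HIT, frames=[7,-]
Step 2: ref 5 → FAULT, frames=[7,5]
Step 3: ref 7 → HIT, frames=[7,5]
Step 4: ref 7 → HIT, frames=[7,5]
Step 5: ref 3 → FAULT (evict 5), frames=[7,3]
Step 6: ref 6 → FAULT (evict 3), frames=[7,6]
Step 7: ref 7 → HIT, frames=[7,6]
Step 8: ref 6 → HIT, frames=[7,6]
Step 9: ref 6 → HIT, frames=[7,6]
Step 10: ref 4 → FAULT (evict 6), frames=[7,4]
Step 11: ref 5 → FAULT (evict 4), frames=[7,5]
Step 12: ref 5 → HIT, frames=[7,5]
Total faults: 6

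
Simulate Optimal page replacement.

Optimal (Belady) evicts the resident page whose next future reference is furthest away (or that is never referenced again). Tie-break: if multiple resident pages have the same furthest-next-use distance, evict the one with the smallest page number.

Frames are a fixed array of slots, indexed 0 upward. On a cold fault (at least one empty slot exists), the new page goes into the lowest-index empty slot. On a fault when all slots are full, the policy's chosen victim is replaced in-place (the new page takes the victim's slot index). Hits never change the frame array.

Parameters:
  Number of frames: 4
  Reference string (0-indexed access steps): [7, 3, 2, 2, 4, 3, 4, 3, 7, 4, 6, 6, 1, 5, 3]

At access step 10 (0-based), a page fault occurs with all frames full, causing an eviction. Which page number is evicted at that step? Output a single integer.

Answer: 2

Derivation:
Step 0: ref 7 -> FAULT, frames=[7,-,-,-]
Step 1: ref 3 -> FAULT, frames=[7,3,-,-]
Step 2: ref 2 -> FAULT, frames=[7,3,2,-]
Step 3: ref 2 -> HIT, frames=[7,3,2,-]
Step 4: ref 4 -> FAULT, frames=[7,3,2,4]
Step 5: ref 3 -> HIT, frames=[7,3,2,4]
Step 6: ref 4 -> HIT, frames=[7,3,2,4]
Step 7: ref 3 -> HIT, frames=[7,3,2,4]
Step 8: ref 7 -> HIT, frames=[7,3,2,4]
Step 9: ref 4 -> HIT, frames=[7,3,2,4]
Step 10: ref 6 -> FAULT, evict 2, frames=[7,3,6,4]
At step 10: evicted page 2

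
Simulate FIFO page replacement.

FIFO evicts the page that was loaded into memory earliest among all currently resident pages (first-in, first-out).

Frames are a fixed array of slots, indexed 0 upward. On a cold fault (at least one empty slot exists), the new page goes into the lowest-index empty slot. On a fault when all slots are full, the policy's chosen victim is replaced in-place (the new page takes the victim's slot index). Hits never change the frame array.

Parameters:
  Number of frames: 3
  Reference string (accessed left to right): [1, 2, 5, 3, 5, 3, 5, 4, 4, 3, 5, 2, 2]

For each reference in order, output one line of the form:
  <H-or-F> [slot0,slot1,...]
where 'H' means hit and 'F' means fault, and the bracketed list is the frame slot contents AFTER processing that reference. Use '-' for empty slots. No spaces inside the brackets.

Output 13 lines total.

F [1,-,-]
F [1,2,-]
F [1,2,5]
F [3,2,5]
H [3,2,5]
H [3,2,5]
H [3,2,5]
F [3,4,5]
H [3,4,5]
H [3,4,5]
H [3,4,5]
F [3,4,2]
H [3,4,2]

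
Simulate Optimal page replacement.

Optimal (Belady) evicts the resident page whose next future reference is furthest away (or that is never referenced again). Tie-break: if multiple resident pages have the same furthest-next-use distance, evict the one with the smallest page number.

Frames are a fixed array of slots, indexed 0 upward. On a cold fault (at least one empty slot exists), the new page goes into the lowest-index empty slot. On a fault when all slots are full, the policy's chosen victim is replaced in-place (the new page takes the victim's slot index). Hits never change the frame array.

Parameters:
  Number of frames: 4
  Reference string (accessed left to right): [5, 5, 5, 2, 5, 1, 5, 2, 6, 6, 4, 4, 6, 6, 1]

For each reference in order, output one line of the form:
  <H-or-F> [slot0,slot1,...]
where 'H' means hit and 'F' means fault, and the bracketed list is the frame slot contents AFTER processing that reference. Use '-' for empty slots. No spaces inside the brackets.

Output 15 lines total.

F [5,-,-,-]
H [5,-,-,-]
H [5,-,-,-]
F [5,2,-,-]
H [5,2,-,-]
F [5,2,1,-]
H [5,2,1,-]
H [5,2,1,-]
F [5,2,1,6]
H [5,2,1,6]
F [5,4,1,6]
H [5,4,1,6]
H [5,4,1,6]
H [5,4,1,6]
H [5,4,1,6]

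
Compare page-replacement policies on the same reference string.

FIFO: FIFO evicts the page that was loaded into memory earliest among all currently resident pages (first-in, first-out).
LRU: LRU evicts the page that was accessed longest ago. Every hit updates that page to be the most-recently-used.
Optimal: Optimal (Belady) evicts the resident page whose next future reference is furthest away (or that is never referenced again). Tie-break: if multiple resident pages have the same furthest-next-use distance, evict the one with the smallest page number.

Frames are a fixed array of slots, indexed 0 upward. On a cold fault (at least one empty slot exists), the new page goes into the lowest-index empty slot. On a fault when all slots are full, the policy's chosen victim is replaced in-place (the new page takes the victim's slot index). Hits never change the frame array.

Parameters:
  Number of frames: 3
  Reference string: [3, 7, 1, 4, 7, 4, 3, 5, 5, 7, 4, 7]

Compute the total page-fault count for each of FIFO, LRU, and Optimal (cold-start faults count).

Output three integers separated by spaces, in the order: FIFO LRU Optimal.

Answer: 8 8 5

Derivation:
--- FIFO ---
  step 0: ref 3 -> FAULT, frames=[3,-,-] (faults so far: 1)
  step 1: ref 7 -> FAULT, frames=[3,7,-] (faults so far: 2)
  step 2: ref 1 -> FAULT, frames=[3,7,1] (faults so far: 3)
  step 3: ref 4 -> FAULT, evict 3, frames=[4,7,1] (faults so far: 4)
  step 4: ref 7 -> HIT, frames=[4,7,1] (faults so far: 4)
  step 5: ref 4 -> HIT, frames=[4,7,1] (faults so far: 4)
  step 6: ref 3 -> FAULT, evict 7, frames=[4,3,1] (faults so far: 5)
  step 7: ref 5 -> FAULT, evict 1, frames=[4,3,5] (faults so far: 6)
  step 8: ref 5 -> HIT, frames=[4,3,5] (faults so far: 6)
  step 9: ref 7 -> FAULT, evict 4, frames=[7,3,5] (faults so far: 7)
  step 10: ref 4 -> FAULT, evict 3, frames=[7,4,5] (faults so far: 8)
  step 11: ref 7 -> HIT, frames=[7,4,5] (faults so far: 8)
  FIFO total faults: 8
--- LRU ---
  step 0: ref 3 -> FAULT, frames=[3,-,-] (faults so far: 1)
  step 1: ref 7 -> FAULT, frames=[3,7,-] (faults so far: 2)
  step 2: ref 1 -> FAULT, frames=[3,7,1] (faults so far: 3)
  step 3: ref 4 -> FAULT, evict 3, frames=[4,7,1] (faults so far: 4)
  step 4: ref 7 -> HIT, frames=[4,7,1] (faults so far: 4)
  step 5: ref 4 -> HIT, frames=[4,7,1] (faults so far: 4)
  step 6: ref 3 -> FAULT, evict 1, frames=[4,7,3] (faults so far: 5)
  step 7: ref 5 -> FAULT, evict 7, frames=[4,5,3] (faults so far: 6)
  step 8: ref 5 -> HIT, frames=[4,5,3] (faults so far: 6)
  step 9: ref 7 -> FAULT, evict 4, frames=[7,5,3] (faults so far: 7)
  step 10: ref 4 -> FAULT, evict 3, frames=[7,5,4] (faults so far: 8)
  step 11: ref 7 -> HIT, frames=[7,5,4] (faults so far: 8)
  LRU total faults: 8
--- Optimal ---
  step 0: ref 3 -> FAULT, frames=[3,-,-] (faults so far: 1)
  step 1: ref 7 -> FAULT, frames=[3,7,-] (faults so far: 2)
  step 2: ref 1 -> FAULT, frames=[3,7,1] (faults so far: 3)
  step 3: ref 4 -> FAULT, evict 1, frames=[3,7,4] (faults so far: 4)
  step 4: ref 7 -> HIT, frames=[3,7,4] (faults so far: 4)
  step 5: ref 4 -> HIT, frames=[3,7,4] (faults so far: 4)
  step 6: ref 3 -> HIT, frames=[3,7,4] (faults so far: 4)
  step 7: ref 5 -> FAULT, evict 3, frames=[5,7,4] (faults so far: 5)
  step 8: ref 5 -> HIT, frames=[5,7,4] (faults so far: 5)
  step 9: ref 7 -> HIT, frames=[5,7,4] (faults so far: 5)
  step 10: ref 4 -> HIT, frames=[5,7,4] (faults so far: 5)
  step 11: ref 7 -> HIT, frames=[5,7,4] (faults so far: 5)
  Optimal total faults: 5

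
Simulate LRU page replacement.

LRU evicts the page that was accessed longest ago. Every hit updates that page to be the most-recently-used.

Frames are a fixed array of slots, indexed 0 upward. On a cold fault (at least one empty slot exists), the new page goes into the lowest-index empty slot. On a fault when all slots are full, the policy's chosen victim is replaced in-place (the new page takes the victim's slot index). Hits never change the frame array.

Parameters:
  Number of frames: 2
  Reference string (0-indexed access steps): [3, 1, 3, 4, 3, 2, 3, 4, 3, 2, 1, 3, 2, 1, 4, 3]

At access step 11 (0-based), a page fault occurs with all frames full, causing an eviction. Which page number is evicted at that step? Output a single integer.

Answer: 2

Derivation:
Step 0: ref 3 -> FAULT, frames=[3,-]
Step 1: ref 1 -> FAULT, frames=[3,1]
Step 2: ref 3 -> HIT, frames=[3,1]
Step 3: ref 4 -> FAULT, evict 1, frames=[3,4]
Step 4: ref 3 -> HIT, frames=[3,4]
Step 5: ref 2 -> FAULT, evict 4, frames=[3,2]
Step 6: ref 3 -> HIT, frames=[3,2]
Step 7: ref 4 -> FAULT, evict 2, frames=[3,4]
Step 8: ref 3 -> HIT, frames=[3,4]
Step 9: ref 2 -> FAULT, evict 4, frames=[3,2]
Step 10: ref 1 -> FAULT, evict 3, frames=[1,2]
Step 11: ref 3 -> FAULT, evict 2, frames=[1,3]
At step 11: evicted page 2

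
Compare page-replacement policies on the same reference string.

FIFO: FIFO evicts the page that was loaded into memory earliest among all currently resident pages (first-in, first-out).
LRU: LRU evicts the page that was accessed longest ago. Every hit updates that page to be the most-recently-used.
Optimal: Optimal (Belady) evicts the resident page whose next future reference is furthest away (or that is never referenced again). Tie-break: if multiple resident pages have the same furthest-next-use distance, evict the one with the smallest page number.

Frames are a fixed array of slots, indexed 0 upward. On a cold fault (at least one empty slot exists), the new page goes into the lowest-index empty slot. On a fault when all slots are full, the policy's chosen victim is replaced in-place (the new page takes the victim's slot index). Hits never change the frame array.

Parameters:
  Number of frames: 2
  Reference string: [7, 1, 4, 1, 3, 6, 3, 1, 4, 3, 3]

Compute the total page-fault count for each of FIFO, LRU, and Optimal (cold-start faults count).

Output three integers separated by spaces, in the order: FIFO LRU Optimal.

Answer: 8 8 7

Derivation:
--- FIFO ---
  step 0: ref 7 -> FAULT, frames=[7,-] (faults so far: 1)
  step 1: ref 1 -> FAULT, frames=[7,1] (faults so far: 2)
  step 2: ref 4 -> FAULT, evict 7, frames=[4,1] (faults so far: 3)
  step 3: ref 1 -> HIT, frames=[4,1] (faults so far: 3)
  step 4: ref 3 -> FAULT, evict 1, frames=[4,3] (faults so far: 4)
  step 5: ref 6 -> FAULT, evict 4, frames=[6,3] (faults so far: 5)
  step 6: ref 3 -> HIT, frames=[6,3] (faults so far: 5)
  step 7: ref 1 -> FAULT, evict 3, frames=[6,1] (faults so far: 6)
  step 8: ref 4 -> FAULT, evict 6, frames=[4,1] (faults so far: 7)
  step 9: ref 3 -> FAULT, evict 1, frames=[4,3] (faults so far: 8)
  step 10: ref 3 -> HIT, frames=[4,3] (faults so far: 8)
  FIFO total faults: 8
--- LRU ---
  step 0: ref 7 -> FAULT, frames=[7,-] (faults so far: 1)
  step 1: ref 1 -> FAULT, frames=[7,1] (faults so far: 2)
  step 2: ref 4 -> FAULT, evict 7, frames=[4,1] (faults so far: 3)
  step 3: ref 1 -> HIT, frames=[4,1] (faults so far: 3)
  step 4: ref 3 -> FAULT, evict 4, frames=[3,1] (faults so far: 4)
  step 5: ref 6 -> FAULT, evict 1, frames=[3,6] (faults so far: 5)
  step 6: ref 3 -> HIT, frames=[3,6] (faults so far: 5)
  step 7: ref 1 -> FAULT, evict 6, frames=[3,1] (faults so far: 6)
  step 8: ref 4 -> FAULT, evict 3, frames=[4,1] (faults so far: 7)
  step 9: ref 3 -> FAULT, evict 1, frames=[4,3] (faults so far: 8)
  step 10: ref 3 -> HIT, frames=[4,3] (faults so far: 8)
  LRU total faults: 8
--- Optimal ---
  step 0: ref 7 -> FAULT, frames=[7,-] (faults so far: 1)
  step 1: ref 1 -> FAULT, frames=[7,1] (faults so far: 2)
  step 2: ref 4 -> FAULT, evict 7, frames=[4,1] (faults so far: 3)
  step 3: ref 1 -> HIT, frames=[4,1] (faults so far: 3)
  step 4: ref 3 -> FAULT, evict 4, frames=[3,1] (faults so far: 4)
  step 5: ref 6 -> FAULT, evict 1, frames=[3,6] (faults so far: 5)
  step 6: ref 3 -> HIT, frames=[3,6] (faults so far: 5)
  step 7: ref 1 -> FAULT, evict 6, frames=[3,1] (faults so far: 6)
  step 8: ref 4 -> FAULT, evict 1, frames=[3,4] (faults so far: 7)
  step 9: ref 3 -> HIT, frames=[3,4] (faults so far: 7)
  step 10: ref 3 -> HIT, frames=[3,4] (faults so far: 7)
  Optimal total faults: 7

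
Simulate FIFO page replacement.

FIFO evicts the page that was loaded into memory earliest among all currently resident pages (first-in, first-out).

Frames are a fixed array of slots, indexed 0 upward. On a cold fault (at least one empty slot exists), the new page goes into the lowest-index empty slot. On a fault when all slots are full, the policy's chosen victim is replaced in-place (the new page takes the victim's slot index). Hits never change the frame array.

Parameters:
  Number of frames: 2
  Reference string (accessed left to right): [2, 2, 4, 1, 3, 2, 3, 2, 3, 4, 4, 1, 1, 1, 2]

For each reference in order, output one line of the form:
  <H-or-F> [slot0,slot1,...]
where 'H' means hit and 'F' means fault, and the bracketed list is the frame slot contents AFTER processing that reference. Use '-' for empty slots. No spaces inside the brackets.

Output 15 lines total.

F [2,-]
H [2,-]
F [2,4]
F [1,4]
F [1,3]
F [2,3]
H [2,3]
H [2,3]
H [2,3]
F [2,4]
H [2,4]
F [1,4]
H [1,4]
H [1,4]
F [1,2]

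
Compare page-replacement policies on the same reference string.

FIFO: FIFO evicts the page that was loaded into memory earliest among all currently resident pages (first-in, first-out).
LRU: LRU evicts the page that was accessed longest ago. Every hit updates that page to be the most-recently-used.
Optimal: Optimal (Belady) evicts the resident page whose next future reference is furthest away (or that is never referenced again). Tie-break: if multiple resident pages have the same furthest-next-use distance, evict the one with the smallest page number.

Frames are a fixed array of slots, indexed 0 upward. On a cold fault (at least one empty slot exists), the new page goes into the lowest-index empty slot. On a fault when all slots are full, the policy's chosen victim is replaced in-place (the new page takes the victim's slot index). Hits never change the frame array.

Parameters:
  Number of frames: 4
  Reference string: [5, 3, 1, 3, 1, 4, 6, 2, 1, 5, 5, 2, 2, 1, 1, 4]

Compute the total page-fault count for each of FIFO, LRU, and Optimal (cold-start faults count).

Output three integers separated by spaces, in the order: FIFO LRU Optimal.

Answer: 9 8 6

Derivation:
--- FIFO ---
  step 0: ref 5 -> FAULT, frames=[5,-,-,-] (faults so far: 1)
  step 1: ref 3 -> FAULT, frames=[5,3,-,-] (faults so far: 2)
  step 2: ref 1 -> FAULT, frames=[5,3,1,-] (faults so far: 3)
  step 3: ref 3 -> HIT, frames=[5,3,1,-] (faults so far: 3)
  step 4: ref 1 -> HIT, frames=[5,3,1,-] (faults so far: 3)
  step 5: ref 4 -> FAULT, frames=[5,3,1,4] (faults so far: 4)
  step 6: ref 6 -> FAULT, evict 5, frames=[6,3,1,4] (faults so far: 5)
  step 7: ref 2 -> FAULT, evict 3, frames=[6,2,1,4] (faults so far: 6)
  step 8: ref 1 -> HIT, frames=[6,2,1,4] (faults so far: 6)
  step 9: ref 5 -> FAULT, evict 1, frames=[6,2,5,4] (faults so far: 7)
  step 10: ref 5 -> HIT, frames=[6,2,5,4] (faults so far: 7)
  step 11: ref 2 -> HIT, frames=[6,2,5,4] (faults so far: 7)
  step 12: ref 2 -> HIT, frames=[6,2,5,4] (faults so far: 7)
  step 13: ref 1 -> FAULT, evict 4, frames=[6,2,5,1] (faults so far: 8)
  step 14: ref 1 -> HIT, frames=[6,2,5,1] (faults so far: 8)
  step 15: ref 4 -> FAULT, evict 6, frames=[4,2,5,1] (faults so far: 9)
  FIFO total faults: 9
--- LRU ---
  step 0: ref 5 -> FAULT, frames=[5,-,-,-] (faults so far: 1)
  step 1: ref 3 -> FAULT, frames=[5,3,-,-] (faults so far: 2)
  step 2: ref 1 -> FAULT, frames=[5,3,1,-] (faults so far: 3)
  step 3: ref 3 -> HIT, frames=[5,3,1,-] (faults so far: 3)
  step 4: ref 1 -> HIT, frames=[5,3,1,-] (faults so far: 3)
  step 5: ref 4 -> FAULT, frames=[5,3,1,4] (faults so far: 4)
  step 6: ref 6 -> FAULT, evict 5, frames=[6,3,1,4] (faults so far: 5)
  step 7: ref 2 -> FAULT, evict 3, frames=[6,2,1,4] (faults so far: 6)
  step 8: ref 1 -> HIT, frames=[6,2,1,4] (faults so far: 6)
  step 9: ref 5 -> FAULT, evict 4, frames=[6,2,1,5] (faults so far: 7)
  step 10: ref 5 -> HIT, frames=[6,2,1,5] (faults so far: 7)
  step 11: ref 2 -> HIT, frames=[6,2,1,5] (faults so far: 7)
  step 12: ref 2 -> HIT, frames=[6,2,1,5] (faults so far: 7)
  step 13: ref 1 -> HIT, frames=[6,2,1,5] (faults so far: 7)
  step 14: ref 1 -> HIT, frames=[6,2,1,5] (faults so far: 7)
  step 15: ref 4 -> FAULT, evict 6, frames=[4,2,1,5] (faults so far: 8)
  LRU total faults: 8
--- Optimal ---
  step 0: ref 5 -> FAULT, frames=[5,-,-,-] (faults so far: 1)
  step 1: ref 3 -> FAULT, frames=[5,3,-,-] (faults so far: 2)
  step 2: ref 1 -> FAULT, frames=[5,3,1,-] (faults so far: 3)
  step 3: ref 3 -> HIT, frames=[5,3,1,-] (faults so far: 3)
  step 4: ref 1 -> HIT, frames=[5,3,1,-] (faults so far: 3)
  step 5: ref 4 -> FAULT, frames=[5,3,1,4] (faults so far: 4)
  step 6: ref 6 -> FAULT, evict 3, frames=[5,6,1,4] (faults so far: 5)
  step 7: ref 2 -> FAULT, evict 6, frames=[5,2,1,4] (faults so far: 6)
  step 8: ref 1 -> HIT, frames=[5,2,1,4] (faults so far: 6)
  step 9: ref 5 -> HIT, frames=[5,2,1,4] (faults so far: 6)
  step 10: ref 5 -> HIT, frames=[5,2,1,4] (faults so far: 6)
  step 11: ref 2 -> HIT, frames=[5,2,1,4] (faults so far: 6)
  step 12: ref 2 -> HIT, frames=[5,2,1,4] (faults so far: 6)
  step 13: ref 1 -> HIT, frames=[5,2,1,4] (faults so far: 6)
  step 14: ref 1 -> HIT, frames=[5,2,1,4] (faults so far: 6)
  step 15: ref 4 -> HIT, frames=[5,2,1,4] (faults so far: 6)
  Optimal total faults: 6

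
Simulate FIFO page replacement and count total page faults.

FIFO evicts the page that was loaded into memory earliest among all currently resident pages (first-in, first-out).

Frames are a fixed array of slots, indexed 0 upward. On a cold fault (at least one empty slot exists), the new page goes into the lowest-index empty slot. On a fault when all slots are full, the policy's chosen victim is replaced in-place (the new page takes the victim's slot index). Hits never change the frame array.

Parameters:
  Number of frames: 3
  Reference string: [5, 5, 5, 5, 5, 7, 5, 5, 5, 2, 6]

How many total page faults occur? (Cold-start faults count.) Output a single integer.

Step 0: ref 5 → FAULT, frames=[5,-,-]
Step 1: ref 5 → HIT, frames=[5,-,-]
Step 2: ref 5 → HIT, frames=[5,-,-]
Step 3: ref 5 → HIT, frames=[5,-,-]
Step 4: ref 5 → HIT, frames=[5,-,-]
Step 5: ref 7 → FAULT, frames=[5,7,-]
Step 6: ref 5 → HIT, frames=[5,7,-]
Step 7: ref 5 → HIT, frames=[5,7,-]
Step 8: ref 5 → HIT, frames=[5,7,-]
Step 9: ref 2 → FAULT, frames=[5,7,2]
Step 10: ref 6 → FAULT (evict 5), frames=[6,7,2]
Total faults: 4

Answer: 4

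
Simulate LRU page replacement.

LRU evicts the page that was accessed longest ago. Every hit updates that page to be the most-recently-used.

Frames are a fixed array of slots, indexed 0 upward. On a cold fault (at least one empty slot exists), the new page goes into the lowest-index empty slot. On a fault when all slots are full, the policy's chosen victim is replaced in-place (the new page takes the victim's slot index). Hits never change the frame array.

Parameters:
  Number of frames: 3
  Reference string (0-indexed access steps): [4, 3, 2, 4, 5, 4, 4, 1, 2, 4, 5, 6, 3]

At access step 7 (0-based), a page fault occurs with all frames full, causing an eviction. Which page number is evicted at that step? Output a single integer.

Step 0: ref 4 -> FAULT, frames=[4,-,-]
Step 1: ref 3 -> FAULT, frames=[4,3,-]
Step 2: ref 2 -> FAULT, frames=[4,3,2]
Step 3: ref 4 -> HIT, frames=[4,3,2]
Step 4: ref 5 -> FAULT, evict 3, frames=[4,5,2]
Step 5: ref 4 -> HIT, frames=[4,5,2]
Step 6: ref 4 -> HIT, frames=[4,5,2]
Step 7: ref 1 -> FAULT, evict 2, frames=[4,5,1]
At step 7: evicted page 2

Answer: 2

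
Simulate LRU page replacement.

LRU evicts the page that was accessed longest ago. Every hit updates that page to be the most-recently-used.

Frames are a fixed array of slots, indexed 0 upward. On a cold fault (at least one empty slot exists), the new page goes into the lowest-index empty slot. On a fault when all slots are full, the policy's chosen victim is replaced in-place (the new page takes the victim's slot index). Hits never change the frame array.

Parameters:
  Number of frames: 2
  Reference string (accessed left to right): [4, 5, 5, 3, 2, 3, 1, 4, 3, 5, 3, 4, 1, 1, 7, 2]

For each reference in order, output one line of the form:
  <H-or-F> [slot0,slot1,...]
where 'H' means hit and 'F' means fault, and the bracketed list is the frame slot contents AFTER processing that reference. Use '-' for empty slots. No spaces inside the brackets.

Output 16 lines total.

F [4,-]
F [4,5]
H [4,5]
F [3,5]
F [3,2]
H [3,2]
F [3,1]
F [4,1]
F [4,3]
F [5,3]
H [5,3]
F [4,3]
F [4,1]
H [4,1]
F [7,1]
F [7,2]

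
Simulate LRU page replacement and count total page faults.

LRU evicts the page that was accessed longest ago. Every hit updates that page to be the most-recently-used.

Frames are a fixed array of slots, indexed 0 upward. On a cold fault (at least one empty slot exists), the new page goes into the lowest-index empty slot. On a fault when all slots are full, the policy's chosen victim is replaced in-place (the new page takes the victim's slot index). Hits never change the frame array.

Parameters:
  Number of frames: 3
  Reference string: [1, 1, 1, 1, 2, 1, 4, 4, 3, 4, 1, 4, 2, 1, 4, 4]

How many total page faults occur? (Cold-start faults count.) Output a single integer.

Answer: 5

Derivation:
Step 0: ref 1 → FAULT, frames=[1,-,-]
Step 1: ref 1 → HIT, frames=[1,-,-]
Step 2: ref 1 → HIT, frames=[1,-,-]
Step 3: ref 1 → HIT, frames=[1,-,-]
Step 4: ref 2 → FAULT, frames=[1,2,-]
Step 5: ref 1 → HIT, frames=[1,2,-]
Step 6: ref 4 → FAULT, frames=[1,2,4]
Step 7: ref 4 → HIT, frames=[1,2,4]
Step 8: ref 3 → FAULT (evict 2), frames=[1,3,4]
Step 9: ref 4 → HIT, frames=[1,3,4]
Step 10: ref 1 → HIT, frames=[1,3,4]
Step 11: ref 4 → HIT, frames=[1,3,4]
Step 12: ref 2 → FAULT (evict 3), frames=[1,2,4]
Step 13: ref 1 → HIT, frames=[1,2,4]
Step 14: ref 4 → HIT, frames=[1,2,4]
Step 15: ref 4 → HIT, frames=[1,2,4]
Total faults: 5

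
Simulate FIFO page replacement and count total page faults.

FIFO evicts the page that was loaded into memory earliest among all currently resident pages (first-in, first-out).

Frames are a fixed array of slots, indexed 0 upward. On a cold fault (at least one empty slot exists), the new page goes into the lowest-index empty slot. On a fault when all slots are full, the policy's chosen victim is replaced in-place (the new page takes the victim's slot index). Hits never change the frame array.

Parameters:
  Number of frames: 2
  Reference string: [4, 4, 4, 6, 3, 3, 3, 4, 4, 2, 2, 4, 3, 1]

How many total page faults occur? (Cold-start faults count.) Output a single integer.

Step 0: ref 4 → FAULT, frames=[4,-]
Step 1: ref 4 → HIT, frames=[4,-]
Step 2: ref 4 → HIT, frames=[4,-]
Step 3: ref 6 → FAULT, frames=[4,6]
Step 4: ref 3 → FAULT (evict 4), frames=[3,6]
Step 5: ref 3 → HIT, frames=[3,6]
Step 6: ref 3 → HIT, frames=[3,6]
Step 7: ref 4 → FAULT (evict 6), frames=[3,4]
Step 8: ref 4 → HIT, frames=[3,4]
Step 9: ref 2 → FAULT (evict 3), frames=[2,4]
Step 10: ref 2 → HIT, frames=[2,4]
Step 11: ref 4 → HIT, frames=[2,4]
Step 12: ref 3 → FAULT (evict 4), frames=[2,3]
Step 13: ref 1 → FAULT (evict 2), frames=[1,3]
Total faults: 7

Answer: 7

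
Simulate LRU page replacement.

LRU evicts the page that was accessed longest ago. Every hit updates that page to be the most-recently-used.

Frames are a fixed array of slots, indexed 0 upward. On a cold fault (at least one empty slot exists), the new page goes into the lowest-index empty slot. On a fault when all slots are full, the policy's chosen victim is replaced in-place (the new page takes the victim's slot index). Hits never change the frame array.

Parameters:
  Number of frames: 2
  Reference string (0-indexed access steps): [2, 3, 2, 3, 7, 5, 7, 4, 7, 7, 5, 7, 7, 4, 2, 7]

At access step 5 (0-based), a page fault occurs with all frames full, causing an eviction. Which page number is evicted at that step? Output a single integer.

Step 0: ref 2 -> FAULT, frames=[2,-]
Step 1: ref 3 -> FAULT, frames=[2,3]
Step 2: ref 2 -> HIT, frames=[2,3]
Step 3: ref 3 -> HIT, frames=[2,3]
Step 4: ref 7 -> FAULT, evict 2, frames=[7,3]
Step 5: ref 5 -> FAULT, evict 3, frames=[7,5]
At step 5: evicted page 3

Answer: 3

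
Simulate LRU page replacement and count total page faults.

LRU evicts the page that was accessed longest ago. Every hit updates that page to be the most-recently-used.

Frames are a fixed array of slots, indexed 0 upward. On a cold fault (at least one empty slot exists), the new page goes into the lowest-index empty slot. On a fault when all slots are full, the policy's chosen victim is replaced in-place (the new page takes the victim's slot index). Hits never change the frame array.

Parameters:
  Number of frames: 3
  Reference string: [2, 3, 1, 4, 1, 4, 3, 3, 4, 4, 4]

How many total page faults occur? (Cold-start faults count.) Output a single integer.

Answer: 4

Derivation:
Step 0: ref 2 → FAULT, frames=[2,-,-]
Step 1: ref 3 → FAULT, frames=[2,3,-]
Step 2: ref 1 → FAULT, frames=[2,3,1]
Step 3: ref 4 → FAULT (evict 2), frames=[4,3,1]
Step 4: ref 1 → HIT, frames=[4,3,1]
Step 5: ref 4 → HIT, frames=[4,3,1]
Step 6: ref 3 → HIT, frames=[4,3,1]
Step 7: ref 3 → HIT, frames=[4,3,1]
Step 8: ref 4 → HIT, frames=[4,3,1]
Step 9: ref 4 → HIT, frames=[4,3,1]
Step 10: ref 4 → HIT, frames=[4,3,1]
Total faults: 4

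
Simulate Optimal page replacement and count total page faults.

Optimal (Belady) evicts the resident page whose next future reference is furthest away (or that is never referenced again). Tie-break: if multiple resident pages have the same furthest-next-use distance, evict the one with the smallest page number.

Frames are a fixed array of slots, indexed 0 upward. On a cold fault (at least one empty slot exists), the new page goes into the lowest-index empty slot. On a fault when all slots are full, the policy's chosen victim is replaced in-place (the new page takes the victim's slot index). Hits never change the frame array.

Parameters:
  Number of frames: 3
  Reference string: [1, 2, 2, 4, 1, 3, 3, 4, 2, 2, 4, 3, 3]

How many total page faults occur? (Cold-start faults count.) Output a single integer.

Answer: 4

Derivation:
Step 0: ref 1 → FAULT, frames=[1,-,-]
Step 1: ref 2 → FAULT, frames=[1,2,-]
Step 2: ref 2 → HIT, frames=[1,2,-]
Step 3: ref 4 → FAULT, frames=[1,2,4]
Step 4: ref 1 → HIT, frames=[1,2,4]
Step 5: ref 3 → FAULT (evict 1), frames=[3,2,4]
Step 6: ref 3 → HIT, frames=[3,2,4]
Step 7: ref 4 → HIT, frames=[3,2,4]
Step 8: ref 2 → HIT, frames=[3,2,4]
Step 9: ref 2 → HIT, frames=[3,2,4]
Step 10: ref 4 → HIT, frames=[3,2,4]
Step 11: ref 3 → HIT, frames=[3,2,4]
Step 12: ref 3 → HIT, frames=[3,2,4]
Total faults: 4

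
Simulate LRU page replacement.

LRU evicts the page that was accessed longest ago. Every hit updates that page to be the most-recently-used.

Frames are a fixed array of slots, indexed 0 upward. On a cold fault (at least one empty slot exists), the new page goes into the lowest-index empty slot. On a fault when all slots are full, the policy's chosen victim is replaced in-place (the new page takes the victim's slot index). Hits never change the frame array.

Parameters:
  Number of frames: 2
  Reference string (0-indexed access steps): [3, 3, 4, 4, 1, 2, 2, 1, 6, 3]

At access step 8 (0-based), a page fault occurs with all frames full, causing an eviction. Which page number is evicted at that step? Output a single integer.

Step 0: ref 3 -> FAULT, frames=[3,-]
Step 1: ref 3 -> HIT, frames=[3,-]
Step 2: ref 4 -> FAULT, frames=[3,4]
Step 3: ref 4 -> HIT, frames=[3,4]
Step 4: ref 1 -> FAULT, evict 3, frames=[1,4]
Step 5: ref 2 -> FAULT, evict 4, frames=[1,2]
Step 6: ref 2 -> HIT, frames=[1,2]
Step 7: ref 1 -> HIT, frames=[1,2]
Step 8: ref 6 -> FAULT, evict 2, frames=[1,6]
At step 8: evicted page 2

Answer: 2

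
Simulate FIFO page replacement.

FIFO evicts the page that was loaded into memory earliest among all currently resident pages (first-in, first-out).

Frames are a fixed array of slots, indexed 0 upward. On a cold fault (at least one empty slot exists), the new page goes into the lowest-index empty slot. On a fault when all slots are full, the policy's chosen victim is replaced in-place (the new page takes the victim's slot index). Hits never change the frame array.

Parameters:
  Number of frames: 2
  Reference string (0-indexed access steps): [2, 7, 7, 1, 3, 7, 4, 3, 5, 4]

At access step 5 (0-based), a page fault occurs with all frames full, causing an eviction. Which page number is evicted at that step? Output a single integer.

Answer: 1

Derivation:
Step 0: ref 2 -> FAULT, frames=[2,-]
Step 1: ref 7 -> FAULT, frames=[2,7]
Step 2: ref 7 -> HIT, frames=[2,7]
Step 3: ref 1 -> FAULT, evict 2, frames=[1,7]
Step 4: ref 3 -> FAULT, evict 7, frames=[1,3]
Step 5: ref 7 -> FAULT, evict 1, frames=[7,3]
At step 5: evicted page 1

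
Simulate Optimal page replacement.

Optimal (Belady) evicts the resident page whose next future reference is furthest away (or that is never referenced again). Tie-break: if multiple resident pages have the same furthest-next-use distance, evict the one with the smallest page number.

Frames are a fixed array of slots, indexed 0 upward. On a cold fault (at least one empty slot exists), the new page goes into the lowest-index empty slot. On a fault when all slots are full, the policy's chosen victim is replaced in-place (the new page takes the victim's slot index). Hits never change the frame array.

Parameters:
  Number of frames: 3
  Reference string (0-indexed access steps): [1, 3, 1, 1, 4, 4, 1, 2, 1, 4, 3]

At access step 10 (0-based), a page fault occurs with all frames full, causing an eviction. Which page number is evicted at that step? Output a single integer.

Answer: 1

Derivation:
Step 0: ref 1 -> FAULT, frames=[1,-,-]
Step 1: ref 3 -> FAULT, frames=[1,3,-]
Step 2: ref 1 -> HIT, frames=[1,3,-]
Step 3: ref 1 -> HIT, frames=[1,3,-]
Step 4: ref 4 -> FAULT, frames=[1,3,4]
Step 5: ref 4 -> HIT, frames=[1,3,4]
Step 6: ref 1 -> HIT, frames=[1,3,4]
Step 7: ref 2 -> FAULT, evict 3, frames=[1,2,4]
Step 8: ref 1 -> HIT, frames=[1,2,4]
Step 9: ref 4 -> HIT, frames=[1,2,4]
Step 10: ref 3 -> FAULT, evict 1, frames=[3,2,4]
At step 10: evicted page 1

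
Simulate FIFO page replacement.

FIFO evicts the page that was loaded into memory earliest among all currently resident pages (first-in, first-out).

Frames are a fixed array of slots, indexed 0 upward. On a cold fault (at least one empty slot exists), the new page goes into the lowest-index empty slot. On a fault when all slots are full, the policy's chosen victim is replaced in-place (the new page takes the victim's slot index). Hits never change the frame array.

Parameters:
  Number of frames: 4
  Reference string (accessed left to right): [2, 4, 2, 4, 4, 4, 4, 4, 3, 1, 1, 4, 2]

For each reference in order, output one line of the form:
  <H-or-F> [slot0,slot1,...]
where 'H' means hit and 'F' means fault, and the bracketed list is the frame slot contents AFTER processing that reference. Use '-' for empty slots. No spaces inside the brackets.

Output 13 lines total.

F [2,-,-,-]
F [2,4,-,-]
H [2,4,-,-]
H [2,4,-,-]
H [2,4,-,-]
H [2,4,-,-]
H [2,4,-,-]
H [2,4,-,-]
F [2,4,3,-]
F [2,4,3,1]
H [2,4,3,1]
H [2,4,3,1]
H [2,4,3,1]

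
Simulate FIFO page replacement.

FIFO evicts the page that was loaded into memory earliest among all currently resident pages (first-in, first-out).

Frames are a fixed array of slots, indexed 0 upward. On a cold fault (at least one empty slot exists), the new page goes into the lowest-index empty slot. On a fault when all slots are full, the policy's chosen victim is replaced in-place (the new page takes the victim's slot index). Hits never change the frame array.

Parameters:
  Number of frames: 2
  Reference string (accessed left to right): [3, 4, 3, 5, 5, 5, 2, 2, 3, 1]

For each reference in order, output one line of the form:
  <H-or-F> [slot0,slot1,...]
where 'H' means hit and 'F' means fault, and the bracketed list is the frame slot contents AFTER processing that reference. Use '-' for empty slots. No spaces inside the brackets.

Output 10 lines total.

F [3,-]
F [3,4]
H [3,4]
F [5,4]
H [5,4]
H [5,4]
F [5,2]
H [5,2]
F [3,2]
F [3,1]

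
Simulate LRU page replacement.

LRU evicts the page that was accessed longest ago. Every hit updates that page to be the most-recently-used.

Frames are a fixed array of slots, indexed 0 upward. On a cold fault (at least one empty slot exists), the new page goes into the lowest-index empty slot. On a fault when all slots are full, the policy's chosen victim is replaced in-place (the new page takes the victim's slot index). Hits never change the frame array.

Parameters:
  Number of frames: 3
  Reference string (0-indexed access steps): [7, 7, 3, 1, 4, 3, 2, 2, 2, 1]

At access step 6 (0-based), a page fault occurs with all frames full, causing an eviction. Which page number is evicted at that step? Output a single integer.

Step 0: ref 7 -> FAULT, frames=[7,-,-]
Step 1: ref 7 -> HIT, frames=[7,-,-]
Step 2: ref 3 -> FAULT, frames=[7,3,-]
Step 3: ref 1 -> FAULT, frames=[7,3,1]
Step 4: ref 4 -> FAULT, evict 7, frames=[4,3,1]
Step 5: ref 3 -> HIT, frames=[4,3,1]
Step 6: ref 2 -> FAULT, evict 1, frames=[4,3,2]
At step 6: evicted page 1

Answer: 1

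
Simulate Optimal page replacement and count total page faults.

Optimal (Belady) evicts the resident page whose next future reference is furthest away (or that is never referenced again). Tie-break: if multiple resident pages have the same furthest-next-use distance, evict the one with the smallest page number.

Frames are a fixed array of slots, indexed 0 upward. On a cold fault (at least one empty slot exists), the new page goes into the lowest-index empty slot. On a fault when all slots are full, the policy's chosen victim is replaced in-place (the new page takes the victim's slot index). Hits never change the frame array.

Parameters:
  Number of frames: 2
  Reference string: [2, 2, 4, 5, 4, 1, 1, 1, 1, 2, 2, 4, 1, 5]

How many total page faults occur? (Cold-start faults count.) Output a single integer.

Answer: 7

Derivation:
Step 0: ref 2 → FAULT, frames=[2,-]
Step 1: ref 2 → HIT, frames=[2,-]
Step 2: ref 4 → FAULT, frames=[2,4]
Step 3: ref 5 → FAULT (evict 2), frames=[5,4]
Step 4: ref 4 → HIT, frames=[5,4]
Step 5: ref 1 → FAULT (evict 5), frames=[1,4]
Step 6: ref 1 → HIT, frames=[1,4]
Step 7: ref 1 → HIT, frames=[1,4]
Step 8: ref 1 → HIT, frames=[1,4]
Step 9: ref 2 → FAULT (evict 1), frames=[2,4]
Step 10: ref 2 → HIT, frames=[2,4]
Step 11: ref 4 → HIT, frames=[2,4]
Step 12: ref 1 → FAULT (evict 2), frames=[1,4]
Step 13: ref 5 → FAULT (evict 1), frames=[5,4]
Total faults: 7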